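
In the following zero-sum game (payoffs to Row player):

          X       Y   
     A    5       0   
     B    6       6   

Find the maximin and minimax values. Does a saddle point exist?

Maximin = 6, Minimax = 6, Saddle: True

Work:
Row minimums: [0, 6] → maximin = 6
Column maximums: [6, 6] → minimax = 6
Saddle point exists! Game value = 6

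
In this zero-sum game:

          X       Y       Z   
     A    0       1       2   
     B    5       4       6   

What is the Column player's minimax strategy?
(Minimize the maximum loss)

Column should play Y, value = 4

Work:
Column player minimizes Row's maximum payoff:
Column X: max payoff to Row = 5
Column Y: max payoff to Row = 4
Column Z: max payoff to Row = 6
Minimum is 4, achieved by column Y.
Minimax strategy: Y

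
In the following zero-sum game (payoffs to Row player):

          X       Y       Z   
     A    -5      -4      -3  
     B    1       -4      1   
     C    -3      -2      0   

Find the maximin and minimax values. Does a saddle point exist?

Maximin = -3, Minimax = -2, Saddle: False

Work:
Row minimums: [-5, -4, -3] → maximin = -3
Column maximums: [1, -2, 1] → minimax = -2
No saddle point (maximin ≠ minimax). Mixed strategy needed.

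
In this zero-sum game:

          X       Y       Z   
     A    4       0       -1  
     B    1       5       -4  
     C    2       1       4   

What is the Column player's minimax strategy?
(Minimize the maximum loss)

Column should play X or Z (all achieve the minimum), value = 4

Work:
Column player minimizes Row's maximum payoff:
Column X: max payoff to Row = 4
Column Y: max payoff to Row = 5
Column Z: max payoff to Row = 4
Minimum is 4, achieved by columns X, Z (tied).
Each of X or Z is a minimax strategy.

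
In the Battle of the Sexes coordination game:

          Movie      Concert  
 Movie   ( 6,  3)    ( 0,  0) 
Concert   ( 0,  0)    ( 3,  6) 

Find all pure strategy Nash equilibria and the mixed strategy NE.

Pure NE: (Movie, Movie) and (Concert, Concert); Mixed NE: p = 0.6667, q = 0.3333

Work:
Check pure NE:
(Movie, Movie): (6, 3) - no unilateral deviation beneficial
(Concert, Concert): (3, 6) - no unilateral deviation beneficial
Mixed NE: P1 plays Movie with p = 0.6667, P2 plays Movie with q = 0.3333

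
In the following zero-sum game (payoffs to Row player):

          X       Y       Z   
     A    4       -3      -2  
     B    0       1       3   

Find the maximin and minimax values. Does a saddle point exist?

Maximin = 0, Minimax = 1, Saddle: False

Work:
Row minimums: [-3, 0] → maximin = 0
Column maximums: [4, 1, 3] → minimax = 1
No saddle point (maximin ≠ minimax). Mixed strategy needed.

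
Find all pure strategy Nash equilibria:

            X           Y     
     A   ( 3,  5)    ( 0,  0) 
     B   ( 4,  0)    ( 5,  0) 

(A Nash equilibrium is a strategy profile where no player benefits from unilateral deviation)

Nash equilibrium: (B, X), (B, Y)

Work:
Best responses:
  P1 vs X: payoffs [3, 4] → best response B (payoff 4)
  P1 vs Y: payoffs [0, 5] → best response B (payoff 5)
  P2 vs A: payoffs [5, 0] → best response X (payoff 5)
  P2 vs B: payoffs [0, 0] → best response X/Y (payoff 0)
Mutual best responses: (B,X), (B,Y) → Nash equilibria.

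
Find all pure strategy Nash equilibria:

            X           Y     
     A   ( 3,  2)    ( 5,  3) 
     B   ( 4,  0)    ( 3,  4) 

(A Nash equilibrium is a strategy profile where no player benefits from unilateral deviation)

Nash equilibrium: (A, Y)

Work:
Best responses:
  P1 vs X: payoffs [3, 4] → best response B (payoff 4)
  P1 vs Y: payoffs [5, 3] → best response A (payoff 5)
  P2 vs A: payoffs [2, 3] → best response Y (payoff 3)
  P2 vs B: payoffs [0, 4] → best response Y (payoff 4)
Mutual best responses: (A,Y) → Nash equilibria.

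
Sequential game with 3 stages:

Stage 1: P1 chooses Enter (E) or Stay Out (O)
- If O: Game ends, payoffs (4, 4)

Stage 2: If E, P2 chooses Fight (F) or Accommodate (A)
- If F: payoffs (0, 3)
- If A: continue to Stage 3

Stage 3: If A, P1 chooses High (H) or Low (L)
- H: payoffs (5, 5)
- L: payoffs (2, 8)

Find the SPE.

SPE: (E, A, H); Outcome (5, 5)

Work:
Stage 3: P1 chooses H (5 vs 2)
Stage 2: P2: F->3, A->5 (anticipating H). Choose A
Stage 1: P1: O->4, E->5 (anticipating A, H). Choose E
SPE path: E -> A -> H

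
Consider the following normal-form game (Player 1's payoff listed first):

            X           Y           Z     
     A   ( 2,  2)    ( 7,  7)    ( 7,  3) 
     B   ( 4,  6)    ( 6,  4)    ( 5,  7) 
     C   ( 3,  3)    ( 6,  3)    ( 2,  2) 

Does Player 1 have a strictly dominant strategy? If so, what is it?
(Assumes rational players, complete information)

No strictly dominant strategy exists for Player 1

Work:
A strategy strictly dominates another if it gives a strictly higher payoff against every opponent action. Compare each pair of P1's strategies column-by-column:
  A vs B: [2 vs 4, 7 vs 6, 7 vs 5] → A does not strictly dominate B (column X: 2 ≤ 4)
  A vs C: [2 vs 3, 7 vs 6, 7 vs 2] → A does not strictly dominate C (column X: 2 ≤ 3)
  B vs A: [4 vs 2, 6 vs 7, 5 vs 7] → B does not strictly dominate A (column Y: 6 ≤ 7)
  B vs C: [4 vs 3, 6 vs 6, 5 vs 2] → B does not strictly dominate C (column Y: 6 ≤ 6)
  C vs A: [3 vs 2, 6 vs 7, 2 vs 7] → C does not strictly dominate A (column Y: 6 ≤ 7)
  C vs B: [3 vs 4, 6 vs 6, 2 vs 5] → C does not strictly dominate B (column X: 3 ≤ 4)
No single strategy strictly dominates all others → no strictly dominant strategy.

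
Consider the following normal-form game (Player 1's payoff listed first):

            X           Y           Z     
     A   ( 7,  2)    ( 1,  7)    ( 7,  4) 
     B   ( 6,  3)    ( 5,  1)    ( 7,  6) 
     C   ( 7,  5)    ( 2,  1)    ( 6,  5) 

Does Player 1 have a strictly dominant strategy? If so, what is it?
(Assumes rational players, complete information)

No strictly dominant strategy exists for Player 1

Work:
A strategy strictly dominates another if it gives a strictly higher payoff against every opponent action. Compare each pair of P1's strategies column-by-column:
  A vs B: [7 vs 6, 1 vs 5, 7 vs 7] → A does not strictly dominate B (column Y: 1 ≤ 5)
  A vs C: [7 vs 7, 1 vs 2, 7 vs 6] → A does not strictly dominate C (column X: 7 ≤ 7)
  B vs A: [6 vs 7, 5 vs 1, 7 vs 7] → B does not strictly dominate A (column X: 6 ≤ 7)
  B vs C: [6 vs 7, 5 vs 2, 7 vs 6] → B does not strictly dominate C (column X: 6 ≤ 7)
  C vs A: [7 vs 7, 2 vs 1, 6 vs 7] → C does not strictly dominate A (column X: 7 ≤ 7)
  C vs B: [7 vs 6, 2 vs 5, 6 vs 7] → C does not strictly dominate B (column Y: 2 ≤ 5)
No single strategy strictly dominates all others → no strictly dominant strategy.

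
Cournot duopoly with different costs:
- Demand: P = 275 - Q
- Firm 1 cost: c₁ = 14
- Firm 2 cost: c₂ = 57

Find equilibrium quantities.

q₁* = 101.33, q₂* = 58.33

Work:
Reaction: q₁ = (275 - 14 - q₂)/2
Reaction: q₂ = (275 - 57 - q₁)/2
Solve simultaneously:
q₁* = (275 - 2×14 + 57)/3 = 101.33
q₂* = (275 - 2×57 + 14)/3 = 58.33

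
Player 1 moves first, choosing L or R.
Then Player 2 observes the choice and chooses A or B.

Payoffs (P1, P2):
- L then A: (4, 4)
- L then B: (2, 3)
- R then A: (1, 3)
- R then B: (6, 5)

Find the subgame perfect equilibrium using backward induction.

P1 plays R, P2 plays A after L and B after R; Payoff (6, 5)

Work:
Backward induction:
After L: P2 chooses A → P1 gets 4
After R: P2 chooses B → P1 gets 6
P1 chooses R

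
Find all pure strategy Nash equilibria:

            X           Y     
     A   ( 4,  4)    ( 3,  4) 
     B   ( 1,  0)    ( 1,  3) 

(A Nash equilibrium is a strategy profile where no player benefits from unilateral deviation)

Nash equilibrium: (A, X), (A, Y)

Work:
Best responses:
  P1 vs X: payoffs [4, 1] → best response A (payoff 4)
  P1 vs Y: payoffs [3, 1] → best response A (payoff 3)
  P2 vs A: payoffs [4, 4] → best response X/Y (payoff 4)
  P2 vs B: payoffs [0, 3] → best response Y (payoff 3)
Mutual best responses: (A,X), (A,Y) → Nash equilibria.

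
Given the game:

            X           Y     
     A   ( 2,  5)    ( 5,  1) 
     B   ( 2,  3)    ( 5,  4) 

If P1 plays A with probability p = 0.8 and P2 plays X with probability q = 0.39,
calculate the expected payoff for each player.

E[P1] = 3.83, E[P2] = 2.77

Work:
E[P1] = p·q·π₁(A,X) + p·(1-q)·π₁(A,Y) + (1-p)·q·π₁(B,X) + (1-p)·(1-q)·π₁(B,Y)
= 0.8·0.39·2 + 0.8·0.61·5 + 0.2·0.39·2 + 0.2·0.61·5
= 3.83

E[P2] = 2.77 (similar calculation)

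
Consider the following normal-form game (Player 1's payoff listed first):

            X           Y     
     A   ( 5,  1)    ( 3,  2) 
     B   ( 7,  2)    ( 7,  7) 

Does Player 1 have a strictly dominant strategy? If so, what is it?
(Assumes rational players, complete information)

Yes, Player 1's strictly dominant strategy is B

Work:
A strategy strictly dominates another if it gives a strictly higher payoff against every opponent action. Compare each pair of P1's strategies column-by-column:
  A vs B: [5 vs 7, 3 vs 7] → A does not strictly dominate B (column X: 5 ≤ 7)
  B vs A: [7 vs 5, 7 vs 3] → B strictly dominates A
B strictly dominates every other strategy → strictly dominant.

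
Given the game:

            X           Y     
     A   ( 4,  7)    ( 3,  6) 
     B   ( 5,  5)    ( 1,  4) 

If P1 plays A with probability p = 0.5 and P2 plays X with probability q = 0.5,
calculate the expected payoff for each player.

E[P1] = 3.25, E[P2] = 5.5

Work:
E[P1] = p·q·π₁(A,X) + p·(1-q)·π₁(A,Y) + (1-p)·q·π₁(B,X) + (1-p)·(1-q)·π₁(B,Y)
= 0.5·0.5·4 + 0.5·0.5·3 + 0.5·0.5·5 + 0.5·0.5·1
= 3.25

E[P2] = 5.5 (similar calculation)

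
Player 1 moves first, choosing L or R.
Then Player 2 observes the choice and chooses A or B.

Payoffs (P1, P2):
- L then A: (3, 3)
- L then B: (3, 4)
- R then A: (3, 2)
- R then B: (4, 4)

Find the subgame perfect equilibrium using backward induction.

P1 plays R, P2 plays B after L and B after R; Payoff (4, 4)

Work:
Backward induction:
After L: P2 chooses B → P1 gets 3
After R: P2 chooses B → P1 gets 4
P1 chooses R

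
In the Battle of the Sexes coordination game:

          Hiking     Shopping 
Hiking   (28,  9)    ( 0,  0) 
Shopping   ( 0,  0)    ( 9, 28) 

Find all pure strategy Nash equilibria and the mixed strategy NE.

Pure NE: (Hiking, Hiking) and (Shopping, Shopping); Mixed NE: p = 0.7568, q = 0.2432

Work:
Check pure NE:
(Hiking, Hiking): (28, 9) - no unilateral deviation beneficial
(Shopping, Shopping): (9, 28) - no unilateral deviation beneficial
Mixed NE: P1 plays Hiking with p = 0.7568, P2 plays Hiking with q = 0.2432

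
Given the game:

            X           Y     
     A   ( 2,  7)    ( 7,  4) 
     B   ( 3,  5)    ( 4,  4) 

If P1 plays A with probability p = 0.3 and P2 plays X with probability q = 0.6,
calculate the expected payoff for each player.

E[P1] = 3.58, E[P2] = 4.96

Work:
E[P1] = p·q·π₁(A,X) + p·(1-q)·π₁(A,Y) + (1-p)·q·π₁(B,X) + (1-p)·(1-q)·π₁(B,Y)
= 0.3·0.6·2 + 0.3·0.4·7 + 0.7·0.6·3 + 0.7·0.4·4
= 3.58

E[P2] = 4.96 (similar calculation)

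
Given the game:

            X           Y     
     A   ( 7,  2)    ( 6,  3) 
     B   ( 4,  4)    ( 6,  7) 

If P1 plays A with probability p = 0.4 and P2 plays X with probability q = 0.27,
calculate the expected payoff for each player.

E[P1] = 5.784, E[P2] = 4.806

Work:
E[P1] = p·q·π₁(A,X) + p·(1-q)·π₁(A,Y) + (1-p)·q·π₁(B,X) + (1-p)·(1-q)·π₁(B,Y)
= 0.4·0.27·7 + 0.4·0.73·6 + 0.6·0.27·4 + 0.6·0.73·6
= 5.784

E[P2] = 4.806 (similar calculation)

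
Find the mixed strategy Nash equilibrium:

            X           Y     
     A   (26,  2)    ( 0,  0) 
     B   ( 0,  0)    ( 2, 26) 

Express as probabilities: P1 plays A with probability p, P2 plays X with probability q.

p = 0.9286, q = 0.0714

Work:
Find probabilities that make opponent indifferent:
P2 chooses q to make P1 indifferent between A and B
P1 chooses p to make P2 indifferent between X and Y
Mixed NE: P1 plays (A: 0.9286, B: 0.0714), P2 plays (X: 0.0714, Y: 0.9286)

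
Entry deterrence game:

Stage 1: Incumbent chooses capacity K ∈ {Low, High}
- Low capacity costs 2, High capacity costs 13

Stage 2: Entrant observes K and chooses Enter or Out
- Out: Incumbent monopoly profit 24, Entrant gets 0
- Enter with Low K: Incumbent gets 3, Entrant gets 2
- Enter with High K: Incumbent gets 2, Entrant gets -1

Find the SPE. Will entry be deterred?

SPE: (High, Enter|Low, Out|High); Entry deterred. Incumbent net profit = 11

Work:
After Low K: Entrant enters (2 > 0)
After High K: Entrant stays out (-1 < 0)
Incumbent: Low → 3−2=1, High → 24−13=11
Incumbent chooses High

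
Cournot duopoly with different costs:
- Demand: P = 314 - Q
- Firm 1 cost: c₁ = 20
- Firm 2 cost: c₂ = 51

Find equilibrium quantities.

q₁* = 108.33, q₂* = 77.33

Work:
Reaction: q₁ = (314 - 20 - q₂)/2
Reaction: q₂ = (314 - 51 - q₁)/2
Solve simultaneously:
q₁* = (314 - 2×20 + 51)/3 = 108.33
q₂* = (314 - 2×51 + 20)/3 = 77.33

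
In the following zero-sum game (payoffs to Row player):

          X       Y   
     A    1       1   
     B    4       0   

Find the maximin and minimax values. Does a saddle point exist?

Maximin = 1, Minimax = 1, Saddle: True

Work:
Row minimums: [1, 0] → maximin = 1
Column maximums: [4, 1] → minimax = 1
Saddle point exists! Game value = 1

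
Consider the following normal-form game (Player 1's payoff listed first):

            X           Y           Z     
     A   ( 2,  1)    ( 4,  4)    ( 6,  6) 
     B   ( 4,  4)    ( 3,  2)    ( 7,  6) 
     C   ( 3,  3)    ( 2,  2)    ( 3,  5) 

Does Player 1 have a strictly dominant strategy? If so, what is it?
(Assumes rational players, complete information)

No strictly dominant strategy exists for Player 1

Work:
A strategy strictly dominates another if it gives a strictly higher payoff against every opponent action. Compare each pair of P1's strategies column-by-column:
  A vs B: [2 vs 4, 4 vs 3, 6 vs 7] → A does not strictly dominate B (column X: 2 ≤ 4)
  A vs C: [2 vs 3, 4 vs 2, 6 vs 3] → A does not strictly dominate C (column X: 2 ≤ 3)
  B vs A: [4 vs 2, 3 vs 4, 7 vs 6] → B does not strictly dominate A (column Y: 3 ≤ 4)
  B vs C: [4 vs 3, 3 vs 2, 7 vs 3] → B strictly dominates C
  C vs A: [3 vs 2, 2 vs 4, 3 vs 6] → C does not strictly dominate A (column Y: 2 ≤ 4)
  C vs B: [3 vs 4, 2 vs 3, 3 vs 7] → C does not strictly dominate B (column X: 3 ≤ 4)
No single strategy strictly dominates all others → no strictly dominant strategy.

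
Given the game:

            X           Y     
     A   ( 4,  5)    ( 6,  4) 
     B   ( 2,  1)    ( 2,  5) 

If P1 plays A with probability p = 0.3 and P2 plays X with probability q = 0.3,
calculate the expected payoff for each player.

E[P1] = 3.02, E[P2] = 3.95

Work:
E[P1] = p·q·π₁(A,X) + p·(1-q)·π₁(A,Y) + (1-p)·q·π₁(B,X) + (1-p)·(1-q)·π₁(B,Y)
= 0.3·0.3·4 + 0.3·0.7·6 + 0.7·0.3·2 + 0.7·0.7·2
= 3.02

E[P2] = 3.95 (similar calculation)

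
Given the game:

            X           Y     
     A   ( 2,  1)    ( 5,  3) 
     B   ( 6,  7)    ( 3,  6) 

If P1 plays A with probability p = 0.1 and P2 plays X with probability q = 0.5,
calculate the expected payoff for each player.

E[P1] = 4.4, E[P2] = 6.05

Work:
E[P1] = p·q·π₁(A,X) + p·(1-q)·π₁(A,Y) + (1-p)·q·π₁(B,X) + (1-p)·(1-q)·π₁(B,Y)
= 0.1·0.5·2 + 0.1·0.5·5 + 0.9·0.5·6 + 0.9·0.5·3
= 4.4

E[P2] = 6.05 (similar calculation)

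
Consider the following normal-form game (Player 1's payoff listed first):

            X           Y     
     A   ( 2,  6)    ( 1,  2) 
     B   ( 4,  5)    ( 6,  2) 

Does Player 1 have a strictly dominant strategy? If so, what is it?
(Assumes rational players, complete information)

Yes, Player 1's strictly dominant strategy is B

Work:
A strategy strictly dominates another if it gives a strictly higher payoff against every opponent action. Compare each pair of P1's strategies column-by-column:
  A vs B: [2 vs 4, 1 vs 6] → A does not strictly dominate B (column X: 2 ≤ 4)
  B vs A: [4 vs 2, 6 vs 1] → B strictly dominates A
B strictly dominates every other strategy → strictly dominant.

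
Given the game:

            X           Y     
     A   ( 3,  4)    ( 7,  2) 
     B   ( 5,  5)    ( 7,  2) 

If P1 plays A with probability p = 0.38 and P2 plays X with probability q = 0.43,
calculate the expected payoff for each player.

E[P1] = 5.8132, E[P2] = 3.1266

Work:
E[P1] = p·q·π₁(A,X) + p·(1-q)·π₁(A,Y) + (1-p)·q·π₁(B,X) + (1-p)·(1-q)·π₁(B,Y)
= 0.38·0.43·3 + 0.38·0.57·7 + 0.62·0.43·5 + 0.62·0.57·7
= 5.8132

E[P2] = 3.1266 (similar calculation)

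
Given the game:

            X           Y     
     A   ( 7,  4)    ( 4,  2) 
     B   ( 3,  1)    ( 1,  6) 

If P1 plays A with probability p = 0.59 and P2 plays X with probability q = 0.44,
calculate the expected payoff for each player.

E[P1] = 3.9096, E[P2] = 3.2572

Work:
E[P1] = p·q·π₁(A,X) + p·(1-q)·π₁(A,Y) + (1-p)·q·π₁(B,X) + (1-p)·(1-q)·π₁(B,Y)
= 0.59·0.44·7 + 0.59·0.56·4 + 0.41·0.44·3 + 0.41·0.56·1
= 3.9096

E[P2] = 3.2572 (similar calculation)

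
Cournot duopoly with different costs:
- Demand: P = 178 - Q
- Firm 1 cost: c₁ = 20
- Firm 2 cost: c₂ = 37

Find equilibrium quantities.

q₁* = 58.33, q₂* = 41.33

Work:
Reaction: q₁ = (178 - 20 - q₂)/2
Reaction: q₂ = (178 - 37 - q₁)/2
Solve simultaneously:
q₁* = (178 - 2×20 + 37)/3 = 58.33
q₂* = (178 - 2×37 + 20)/3 = 41.33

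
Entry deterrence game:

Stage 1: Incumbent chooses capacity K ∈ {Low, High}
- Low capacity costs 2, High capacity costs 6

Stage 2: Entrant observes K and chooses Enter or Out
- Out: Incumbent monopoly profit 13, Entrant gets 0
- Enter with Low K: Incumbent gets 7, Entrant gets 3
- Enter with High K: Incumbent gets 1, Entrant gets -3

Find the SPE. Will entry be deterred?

SPE: (High, Enter|Low, Out|High); Entry deterred. Incumbent net profit = 7

Work:
After Low K: Entrant enters (3 > 0)
After High K: Entrant stays out (-3 < 0)
Incumbent: Low → 7−2=5, High → 13−6=7
Incumbent chooses High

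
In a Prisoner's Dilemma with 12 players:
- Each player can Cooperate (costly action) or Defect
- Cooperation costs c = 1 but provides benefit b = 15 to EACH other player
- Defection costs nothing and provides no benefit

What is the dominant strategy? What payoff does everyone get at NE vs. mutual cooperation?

Dominant: Defect; NE payoff = 0; Coop payoff = 164

Work:
Defect dominates (saves cost c = 1, benefit to others is external)
NE: All defect → everyone gets 0
If all cooperate: each receives (11)×15 - 1 = 164
Social dilemma: 164 > 0 but NE gives 0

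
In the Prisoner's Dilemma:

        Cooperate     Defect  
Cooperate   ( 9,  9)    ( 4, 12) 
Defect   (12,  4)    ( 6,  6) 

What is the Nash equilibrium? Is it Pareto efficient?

(Defect, Defect) is NE; not Pareto efficient

Work:
Defect dominates Cooperate for both players:
If P2 cooperates: Defect (12) > Cooperate (9)
If P2 defects: Defect (6) > Cooperate (4)
NE: (Defect, Defect) with payoff (6, 6)
But (Cooperate, Cooperate) = (9, 9) Pareto dominates (6, 6)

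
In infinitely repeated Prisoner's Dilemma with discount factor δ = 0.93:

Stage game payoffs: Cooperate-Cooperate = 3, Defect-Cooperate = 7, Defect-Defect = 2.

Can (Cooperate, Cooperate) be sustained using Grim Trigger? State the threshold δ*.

δ* = 0.8; since δ = 0.93 ≥ 0.8, cooperation can be sustained

Work:
For Grim Trigger:
Cooperate forever: 3/(1-δ)
Defect then punished: 7 + 2·δ/(1-δ)
Need: 3/(1-δ) ≥ 7 + 2·δ/(1-δ)
Solving: δ ≥ (T-R)/(T-P) = (7-3)/(7-2) = 0.8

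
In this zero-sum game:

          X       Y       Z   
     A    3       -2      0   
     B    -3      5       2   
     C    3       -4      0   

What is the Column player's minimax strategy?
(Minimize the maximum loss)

Column should play Z, value = 2

Work:
Column player minimizes Row's maximum payoff:
Column X: max payoff to Row = 3
Column Y: max payoff to Row = 5
Column Z: max payoff to Row = 2
Minimum is 2, achieved by column Z.
Minimax strategy: Z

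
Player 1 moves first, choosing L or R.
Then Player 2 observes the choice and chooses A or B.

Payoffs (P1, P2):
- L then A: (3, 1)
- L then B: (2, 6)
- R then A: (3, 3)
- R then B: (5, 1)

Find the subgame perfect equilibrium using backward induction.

P1 plays R, P2 plays B after L and A after R; Payoff (3, 3)

Work:
Backward induction:
After L: P2 chooses B → P1 gets 2
After R: P2 chooses A → P1 gets 3
P1 chooses R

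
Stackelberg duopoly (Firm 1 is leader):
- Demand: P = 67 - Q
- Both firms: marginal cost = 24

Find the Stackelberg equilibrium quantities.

q₁* (leader) = 21.5, q₂* (follower) = 10.75

Work:
Follower's reaction: q₂ = (a - c - q₁)/2
Leader substitutes: π₁ = q₁·(a - q₁ - (a-c-q₁)/2 - c)
FOC: q₁* = (67 - 24)/2 = 21.50
Then: q₂* = (67 - 24 - 21.5)/2 = 10.75
Leader has first-mover advantage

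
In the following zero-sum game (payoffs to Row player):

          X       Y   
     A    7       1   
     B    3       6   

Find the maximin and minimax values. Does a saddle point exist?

Maximin = 3, Minimax = 6, Saddle: False

Work:
Row minimums: [1, 3] → maximin = 3
Column maximums: [7, 6] → minimax = 6
No saddle point (maximin ≠ minimax). Mixed strategy needed.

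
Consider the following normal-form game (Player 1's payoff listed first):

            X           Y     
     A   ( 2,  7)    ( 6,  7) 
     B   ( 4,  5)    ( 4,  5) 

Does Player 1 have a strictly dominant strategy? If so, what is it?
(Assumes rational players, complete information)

No strictly dominant strategy exists for Player 1

Work:
A strategy strictly dominates another if it gives a strictly higher payoff against every opponent action. Compare each pair of P1's strategies column-by-column:
  A vs B: [2 vs 4, 6 vs 4] → A does not strictly dominate B (column X: 2 ≤ 4)
  B vs A: [4 vs 2, 4 vs 6] → B does not strictly dominate A (column Y: 4 ≤ 6)
No single strategy strictly dominates all others → no strictly dominant strategy.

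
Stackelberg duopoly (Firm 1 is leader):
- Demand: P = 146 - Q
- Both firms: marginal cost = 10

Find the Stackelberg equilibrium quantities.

q₁* (leader) = 68.0, q₂* (follower) = 34.0

Work:
Follower's reaction: q₂ = (a - c - q₁)/2
Leader substitutes: π₁ = q₁·(a - q₁ - (a-c-q₁)/2 - c)
FOC: q₁* = (146 - 10)/2 = 68.00
Then: q₂* = (146 - 10 - 68.0)/2 = 34.00
Leader has first-mover advantage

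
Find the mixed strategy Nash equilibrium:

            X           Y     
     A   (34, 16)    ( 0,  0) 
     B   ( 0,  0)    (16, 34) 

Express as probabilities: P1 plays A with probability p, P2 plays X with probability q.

p = 0.68, q = 0.32

Work:
Find probabilities that make opponent indifferent:
P2 chooses q to make P1 indifferent between A and B
P1 chooses p to make P2 indifferent between X and Y
Mixed NE: P1 plays (A: 0.68, B: 0.32), P2 plays (X: 0.32, Y: 0.68)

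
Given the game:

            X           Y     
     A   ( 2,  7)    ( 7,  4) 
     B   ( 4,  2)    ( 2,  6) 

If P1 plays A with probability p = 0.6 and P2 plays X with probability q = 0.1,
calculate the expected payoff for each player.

E[P1] = 4.78, E[P2] = 4.82

Work:
E[P1] = p·q·π₁(A,X) + p·(1-q)·π₁(A,Y) + (1-p)·q·π₁(B,X) + (1-p)·(1-q)·π₁(B,Y)
= 0.6·0.1·2 + 0.6·0.9·7 + 0.4·0.1·4 + 0.4·0.9·2
= 4.78

E[P2] = 4.82 (similar calculation)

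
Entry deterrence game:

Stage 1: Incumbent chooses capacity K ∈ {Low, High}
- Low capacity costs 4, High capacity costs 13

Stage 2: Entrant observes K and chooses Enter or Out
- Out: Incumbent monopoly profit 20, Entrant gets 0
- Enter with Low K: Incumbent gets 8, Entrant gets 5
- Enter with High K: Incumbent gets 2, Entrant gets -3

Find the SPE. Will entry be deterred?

SPE: (High, Enter|Low, Out|High); Entry deterred. Incumbent net profit = 7

Work:
After Low K: Entrant enters (5 > 0)
After High K: Entrant stays out (-3 < 0)
Incumbent: Low → 8−4=4, High → 20−13=7
Incumbent chooses High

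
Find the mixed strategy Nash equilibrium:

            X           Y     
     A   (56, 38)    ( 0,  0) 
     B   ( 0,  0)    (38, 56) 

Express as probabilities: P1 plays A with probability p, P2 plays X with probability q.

p = 0.5957, q = 0.4043

Work:
Find probabilities that make opponent indifferent:
P2 chooses q to make P1 indifferent between A and B
P1 chooses p to make P2 indifferent between X and Y
Mixed NE: P1 plays (A: 0.5957, B: 0.4043), P2 plays (X: 0.4043, Y: 0.5957)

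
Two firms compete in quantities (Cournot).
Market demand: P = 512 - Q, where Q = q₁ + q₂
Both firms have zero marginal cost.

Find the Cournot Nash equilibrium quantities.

q₁* = q₂* = 170.67; P* = 170.67

Work:
Profit: π_i = P·q_i = (a - q_i - q_j)·q_i
FOC: ∂π_i/∂q_i = a - 2q_i - q_j = 0
Reaction function: q_i = (512 - q_j)/2
Symmetry: q* = 512/3 = 170.67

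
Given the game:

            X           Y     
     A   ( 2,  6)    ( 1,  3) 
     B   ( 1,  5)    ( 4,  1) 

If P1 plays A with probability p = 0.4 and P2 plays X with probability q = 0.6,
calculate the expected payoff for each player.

E[P1] = 1.96, E[P2] = 3.96

Work:
E[P1] = p·q·π₁(A,X) + p·(1-q)·π₁(A,Y) + (1-p)·q·π₁(B,X) + (1-p)·(1-q)·π₁(B,Y)
= 0.4·0.6·2 + 0.4·0.4·1 + 0.6·0.6·1 + 0.6·0.4·4
= 1.96

E[P2] = 3.96 (similar calculation)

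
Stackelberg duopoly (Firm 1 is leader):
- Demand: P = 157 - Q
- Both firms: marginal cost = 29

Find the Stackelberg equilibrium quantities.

q₁* (leader) = 64.0, q₂* (follower) = 32.0

Work:
Follower's reaction: q₂ = (a - c - q₁)/2
Leader substitutes: π₁ = q₁·(a - q₁ - (a-c-q₁)/2 - c)
FOC: q₁* = (157 - 29)/2 = 64.00
Then: q₂* = (157 - 29 - 64.0)/2 = 32.00
Leader has first-mover advantage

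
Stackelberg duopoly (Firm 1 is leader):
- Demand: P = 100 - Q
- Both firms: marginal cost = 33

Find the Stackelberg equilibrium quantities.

q₁* (leader) = 33.5, q₂* (follower) = 16.75

Work:
Follower's reaction: q₂ = (a - c - q₁)/2
Leader substitutes: π₁ = q₁·(a - q₁ - (a-c-q₁)/2 - c)
FOC: q₁* = (100 - 33)/2 = 33.50
Then: q₂* = (100 - 33 - 33.5)/2 = 16.75
Leader has first-mover advantage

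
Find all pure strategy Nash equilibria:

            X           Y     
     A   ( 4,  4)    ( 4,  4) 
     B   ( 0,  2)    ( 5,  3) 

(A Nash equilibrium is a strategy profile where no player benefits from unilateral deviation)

Nash equilibrium: (A, X), (B, Y)

Work:
Best responses:
  P1 vs X: payoffs [4, 0] → best response A (payoff 4)
  P1 vs Y: payoffs [4, 5] → best response B (payoff 5)
  P2 vs A: payoffs [4, 4] → best response X/Y (payoff 4)
  P2 vs B: payoffs [2, 3] → best response Y (payoff 3)
Mutual best responses: (A,X), (B,Y) → Nash equilibria.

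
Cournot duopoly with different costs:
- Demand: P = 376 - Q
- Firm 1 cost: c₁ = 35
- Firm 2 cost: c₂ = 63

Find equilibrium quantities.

q₁* = 123.0, q₂* = 95.0

Work:
Reaction: q₁ = (376 - 35 - q₂)/2
Reaction: q₂ = (376 - 63 - q₁)/2
Solve simultaneously:
q₁* = (376 - 2×35 + 63)/3 = 123.0
q₂* = (376 - 2×63 + 35)/3 = 95.0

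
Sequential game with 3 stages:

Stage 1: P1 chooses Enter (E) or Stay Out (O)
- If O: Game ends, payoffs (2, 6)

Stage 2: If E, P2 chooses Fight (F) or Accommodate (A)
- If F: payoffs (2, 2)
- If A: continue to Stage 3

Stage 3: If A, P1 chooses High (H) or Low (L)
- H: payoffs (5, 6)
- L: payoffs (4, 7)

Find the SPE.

SPE: (E, A, H); Outcome (5, 6)

Work:
Stage 3: P1 chooses H (5 vs 4)
Stage 2: P2: F->2, A->6 (anticipating H). Choose A
Stage 1: P1: O->2, E->5 (anticipating A, H). Choose E
SPE path: E -> A -> H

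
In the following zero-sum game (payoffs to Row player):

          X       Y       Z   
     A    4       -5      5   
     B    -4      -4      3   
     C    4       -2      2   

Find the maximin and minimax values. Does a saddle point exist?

Maximin = -2, Minimax = -2, Saddle: True

Work:
Row minimums: [-5, -4, -2] → maximin = -2
Column maximums: [4, -2, 5] → minimax = -2
Saddle point exists! Game value = -2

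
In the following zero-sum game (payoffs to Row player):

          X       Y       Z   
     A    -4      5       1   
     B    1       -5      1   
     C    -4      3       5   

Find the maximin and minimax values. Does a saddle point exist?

Maximin = -4, Minimax = 1, Saddle: False

Work:
Row minimums: [-4, -5, -4] → maximin = -4
Column maximums: [1, 5, 5] → minimax = 1
No saddle point (maximin ≠ minimax). Mixed strategy needed.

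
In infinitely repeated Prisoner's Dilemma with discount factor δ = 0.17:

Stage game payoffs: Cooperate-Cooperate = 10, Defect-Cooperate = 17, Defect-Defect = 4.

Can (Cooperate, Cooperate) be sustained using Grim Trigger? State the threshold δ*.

δ* = 0.5385; since δ = 0.17 < 0.5385, cooperation cannot be sustained

Work:
For Grim Trigger:
Cooperate forever: 10/(1-δ)
Defect then punished: 17 + 4·δ/(1-δ)
Need: 10/(1-δ) ≥ 17 + 4·δ/(1-δ)
Solving: δ ≥ (T-R)/(T-P) = (17-10)/(17-4) = 0.5385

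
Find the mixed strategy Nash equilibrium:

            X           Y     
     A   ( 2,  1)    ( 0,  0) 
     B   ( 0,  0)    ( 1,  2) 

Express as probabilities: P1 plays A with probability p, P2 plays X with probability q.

p = 0.6667, q = 0.3333

Work:
Find probabilities that make opponent indifferent:
P2 chooses q to make P1 indifferent between A and B
P1 chooses p to make P2 indifferent between X and Y
Mixed NE: P1 plays (A: 0.6667, B: 0.3333), P2 plays (X: 0.3333, Y: 0.6667)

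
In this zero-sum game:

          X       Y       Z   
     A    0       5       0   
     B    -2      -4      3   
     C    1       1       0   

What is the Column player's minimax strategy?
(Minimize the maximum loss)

Column should play X, value = 1

Work:
Column player minimizes Row's maximum payoff:
Column X: max payoff to Row = 1
Column Y: max payoff to Row = 5
Column Z: max payoff to Row = 3
Minimum is 1, achieved by column X.
Minimax strategy: X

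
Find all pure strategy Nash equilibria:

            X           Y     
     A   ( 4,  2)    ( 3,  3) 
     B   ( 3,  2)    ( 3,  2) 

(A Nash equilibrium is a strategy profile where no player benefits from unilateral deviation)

Nash equilibrium: (A, Y), (B, Y)

Work:
Best responses:
  P1 vs X: payoffs [4, 3] → best response A (payoff 4)
  P1 vs Y: payoffs [3, 3] → best response A/B (payoff 3)
  P2 vs A: payoffs [2, 3] → best response Y (payoff 3)
  P2 vs B: payoffs [2, 2] → best response X/Y (payoff 2)
Mutual best responses: (A,Y), (B,Y) → Nash equilibria.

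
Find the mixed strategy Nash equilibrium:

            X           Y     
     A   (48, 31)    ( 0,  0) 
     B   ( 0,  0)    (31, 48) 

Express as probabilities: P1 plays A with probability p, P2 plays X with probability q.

p = 0.6076, q = 0.3924

Work:
Find probabilities that make opponent indifferent:
P2 chooses q to make P1 indifferent between A and B
P1 chooses p to make P2 indifferent between X and Y
Mixed NE: P1 plays (A: 0.6076, B: 0.3924), P2 plays (X: 0.3924, Y: 0.6076)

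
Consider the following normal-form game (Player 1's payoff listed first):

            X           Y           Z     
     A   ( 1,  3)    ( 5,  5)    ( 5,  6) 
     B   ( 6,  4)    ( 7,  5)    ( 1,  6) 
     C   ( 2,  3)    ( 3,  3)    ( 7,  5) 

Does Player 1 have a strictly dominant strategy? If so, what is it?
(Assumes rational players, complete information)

No strictly dominant strategy exists for Player 1

Work:
A strategy strictly dominates another if it gives a strictly higher payoff against every opponent action. Compare each pair of P1's strategies column-by-column:
  A vs B: [1 vs 6, 5 vs 7, 5 vs 1] → A does not strictly dominate B (column X: 1 ≤ 6)
  A vs C: [1 vs 2, 5 vs 3, 5 vs 7] → A does not strictly dominate C (column X: 1 ≤ 2)
  B vs A: [6 vs 1, 7 vs 5, 1 vs 5] → B does not strictly dominate A (column Z: 1 ≤ 5)
  B vs C: [6 vs 2, 7 vs 3, 1 vs 7] → B does not strictly dominate C (column Z: 1 ≤ 7)
  C vs A: [2 vs 1, 3 vs 5, 7 vs 5] → C does not strictly dominate A (column Y: 3 ≤ 5)
  C vs B: [2 vs 6, 3 vs 7, 7 vs 1] → C does not strictly dominate B (column X: 2 ≤ 6)
No single strategy strictly dominates all others → no strictly dominant strategy.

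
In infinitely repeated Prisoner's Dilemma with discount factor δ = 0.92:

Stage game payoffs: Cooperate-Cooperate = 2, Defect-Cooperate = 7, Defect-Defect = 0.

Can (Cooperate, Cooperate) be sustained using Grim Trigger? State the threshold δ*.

δ* = 0.7143; since δ = 0.92 ≥ 0.7143, cooperation can be sustained

Work:
For Grim Trigger:
Cooperate forever: 2/(1-δ)
Defect then punished: 7 + 0·δ/(1-δ)
Need: 2/(1-δ) ≥ 7 + 0·δ/(1-δ)
Solving: δ ≥ (T-R)/(T-P) = (7-2)/(7-0) = 0.7143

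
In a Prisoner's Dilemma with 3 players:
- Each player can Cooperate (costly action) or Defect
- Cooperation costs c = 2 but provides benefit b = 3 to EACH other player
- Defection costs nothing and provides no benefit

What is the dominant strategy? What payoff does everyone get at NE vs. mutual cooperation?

Dominant: Defect; NE payoff = 0; Coop payoff = 4

Work:
Defect dominates (saves cost c = 2, benefit to others is external)
NE: All defect → everyone gets 0
If all cooperate: each receives (2)×3 - 2 = 4
Social dilemma: 4 > 0 but NE gives 0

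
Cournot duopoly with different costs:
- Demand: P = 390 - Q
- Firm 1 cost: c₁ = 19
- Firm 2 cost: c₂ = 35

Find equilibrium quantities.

q₁* = 129.0, q₂* = 113.0

Work:
Reaction: q₁ = (390 - 19 - q₂)/2
Reaction: q₂ = (390 - 35 - q₁)/2
Solve simultaneously:
q₁* = (390 - 2×19 + 35)/3 = 129.0
q₂* = (390 - 2×35 + 19)/3 = 113.0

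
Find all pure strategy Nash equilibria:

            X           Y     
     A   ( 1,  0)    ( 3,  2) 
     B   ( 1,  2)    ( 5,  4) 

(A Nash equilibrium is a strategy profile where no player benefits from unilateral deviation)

Nash equilibrium: (B, Y)

Work:
Best responses:
  P1 vs X: payoffs [1, 1] → best response A/B (payoff 1)
  P1 vs Y: payoffs [3, 5] → best response B (payoff 5)
  P2 vs A: payoffs [0, 2] → best response Y (payoff 2)
  P2 vs B: payoffs [2, 4] → best response Y (payoff 4)
Mutual best responses: (B,Y) → Nash equilibria.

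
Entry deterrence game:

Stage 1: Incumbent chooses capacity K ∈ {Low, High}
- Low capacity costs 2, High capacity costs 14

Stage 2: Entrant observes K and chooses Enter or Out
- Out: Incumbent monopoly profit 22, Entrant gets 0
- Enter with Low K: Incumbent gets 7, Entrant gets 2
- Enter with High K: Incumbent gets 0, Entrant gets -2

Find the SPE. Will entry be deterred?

SPE: (High, Enter|Low, Out|High); Entry deterred. Incumbent net profit = 8

Work:
After Low K: Entrant enters (2 > 0)
After High K: Entrant stays out (-2 < 0)
Incumbent: Low → 7−2=5, High → 22−14=8
Incumbent chooses High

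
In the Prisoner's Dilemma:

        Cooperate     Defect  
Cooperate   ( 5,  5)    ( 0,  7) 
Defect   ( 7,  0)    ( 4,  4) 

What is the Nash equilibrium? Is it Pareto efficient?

(Defect, Defect) is NE; not Pareto efficient

Work:
Defect dominates Cooperate for both players:
If P2 cooperates: Defect (7) > Cooperate (5)
If P2 defects: Defect (4) > Cooperate (0)
NE: (Defect, Defect) with payoff (4, 4)
But (Cooperate, Cooperate) = (5, 5) Pareto dominates (4, 4)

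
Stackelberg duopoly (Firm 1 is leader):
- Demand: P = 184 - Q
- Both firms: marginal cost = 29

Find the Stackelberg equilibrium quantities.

q₁* (leader) = 77.5, q₂* (follower) = 38.75

Work:
Follower's reaction: q₂ = (a - c - q₁)/2
Leader substitutes: π₁ = q₁·(a - q₁ - (a-c-q₁)/2 - c)
FOC: q₁* = (184 - 29)/2 = 77.50
Then: q₂* = (184 - 29 - 77.5)/2 = 38.75
Leader has first-mover advantage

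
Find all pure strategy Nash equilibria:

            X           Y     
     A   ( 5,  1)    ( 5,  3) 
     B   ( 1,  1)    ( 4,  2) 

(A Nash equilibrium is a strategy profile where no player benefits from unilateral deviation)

Nash equilibrium: (A, Y)

Work:
Best responses:
  P1 vs X: payoffs [5, 1] → best response A (payoff 5)
  P1 vs Y: payoffs [5, 4] → best response A (payoff 5)
  P2 vs A: payoffs [1, 3] → best response Y (payoff 3)
  P2 vs B: payoffs [1, 2] → best response Y (payoff 2)
Mutual best responses: (A,Y) → Nash equilibria.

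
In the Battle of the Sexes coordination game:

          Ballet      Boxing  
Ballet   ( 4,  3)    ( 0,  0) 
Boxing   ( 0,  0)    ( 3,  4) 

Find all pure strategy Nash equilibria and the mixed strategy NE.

Pure NE: (Ballet, Ballet) and (Boxing, Boxing); Mixed NE: p = 0.5714, q = 0.4286

Work:
Check pure NE:
(Ballet, Ballet): (4, 3) - no unilateral deviation beneficial
(Boxing, Boxing): (3, 4) - no unilateral deviation beneficial
Mixed NE: P1 plays Ballet with p = 0.5714, P2 plays Ballet with q = 0.4286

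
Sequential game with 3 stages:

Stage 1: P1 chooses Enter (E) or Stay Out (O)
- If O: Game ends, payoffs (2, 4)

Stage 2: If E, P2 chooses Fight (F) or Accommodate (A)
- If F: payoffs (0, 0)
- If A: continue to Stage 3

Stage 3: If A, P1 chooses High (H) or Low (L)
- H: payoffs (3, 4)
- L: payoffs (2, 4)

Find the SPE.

SPE: (E, A, H); Outcome (3, 4)

Work:
Stage 3: P1 chooses H (3 vs 2)
Stage 2: P2: F->0, A->4 (anticipating H). Choose A
Stage 1: P1: O->2, E->3 (anticipating A, H). Choose E
SPE path: E -> A -> H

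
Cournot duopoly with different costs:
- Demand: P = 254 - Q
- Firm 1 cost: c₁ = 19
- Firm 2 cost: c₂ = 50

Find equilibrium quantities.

q₁* = 88.67, q₂* = 57.67

Work:
Reaction: q₁ = (254 - 19 - q₂)/2
Reaction: q₂ = (254 - 50 - q₁)/2
Solve simultaneously:
q₁* = (254 - 2×19 + 50)/3 = 88.67
q₂* = (254 - 2×50 + 19)/3 = 57.67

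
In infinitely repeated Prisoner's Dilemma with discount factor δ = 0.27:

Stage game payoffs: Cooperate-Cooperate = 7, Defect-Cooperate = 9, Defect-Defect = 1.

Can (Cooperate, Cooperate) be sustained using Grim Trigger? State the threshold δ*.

δ* = 0.25; since δ = 0.27 ≥ 0.25, cooperation can be sustained

Work:
For Grim Trigger:
Cooperate forever: 7/(1-δ)
Defect then punished: 9 + 1·δ/(1-δ)
Need: 7/(1-δ) ≥ 9 + 1·δ/(1-δ)
Solving: δ ≥ (T-R)/(T-P) = (9-7)/(9-1) = 0.25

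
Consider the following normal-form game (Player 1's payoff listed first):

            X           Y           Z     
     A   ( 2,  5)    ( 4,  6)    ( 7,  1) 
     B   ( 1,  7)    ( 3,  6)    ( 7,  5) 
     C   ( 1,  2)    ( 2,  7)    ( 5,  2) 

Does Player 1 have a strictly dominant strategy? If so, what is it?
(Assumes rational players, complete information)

No strictly dominant strategy exists for Player 1

Work:
A strategy strictly dominates another if it gives a strictly higher payoff against every opponent action. Compare each pair of P1's strategies column-by-column:
  A vs B: [2 vs 1, 4 vs 3, 7 vs 7] → A does not strictly dominate B (column Z: 7 ≤ 7)
  A vs C: [2 vs 1, 4 vs 2, 7 vs 5] → A strictly dominates C
  B vs A: [1 vs 2, 3 vs 4, 7 vs 7] → B does not strictly dominate A (column X: 1 ≤ 2)
  B vs C: [1 vs 1, 3 vs 2, 7 vs 5] → B does not strictly dominate C (column X: 1 ≤ 1)
  C vs A: [1 vs 2, 2 vs 4, 5 vs 7] → C does not strictly dominate A (column X: 1 ≤ 2)
  C vs B: [1 vs 1, 2 vs 3, 5 vs 7] → C does not strictly dominate B (column X: 1 ≤ 1)
No single strategy strictly dominates all others → no strictly dominant strategy.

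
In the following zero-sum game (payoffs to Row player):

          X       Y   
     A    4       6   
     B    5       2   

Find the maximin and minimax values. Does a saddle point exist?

Maximin = 4, Minimax = 5, Saddle: False

Work:
Row minimums: [4, 2] → maximin = 4
Column maximums: [5, 6] → minimax = 5
No saddle point (maximin ≠ minimax). Mixed strategy needed.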